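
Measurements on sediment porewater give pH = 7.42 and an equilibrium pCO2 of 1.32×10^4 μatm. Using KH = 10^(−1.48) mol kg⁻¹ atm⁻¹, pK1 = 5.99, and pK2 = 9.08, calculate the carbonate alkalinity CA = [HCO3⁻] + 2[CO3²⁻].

CA = 12.3 mmol/kg

[CO2*] = KH · pCO2 = 10^(−1.48) × 1.32×10^4×10^-6 = 4.371×10^-4 mol/kg
α₀ = 1/(1 + K1/[H⁺] + K1K2/[H⁺]²) = 1/(1 + 10^+1.43 + 10^-0.23) = 0.03508
DIC = [CO2*]/α₀ = 4.371×10^-4 / 0.03508 = 12.46 mmol/kg
CA = (α₁ + 2α₂)·DIC = (0.9443 + 2×0.02066) × 12.46 = 12.3 mmol/kg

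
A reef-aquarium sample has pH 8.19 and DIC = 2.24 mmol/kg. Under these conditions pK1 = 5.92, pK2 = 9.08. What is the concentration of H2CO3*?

α₀ = 1 / (1 + K1/[H⁺] + K1K2/[H⁺]²) = 1 / (1 + 10^+2.27 + 10^+1.38)
   = 1 / (1 + 186.21 + 23.988) = 1/211.20 = 0.004735
[CO2*] = α₀ × DIC = 0.004735 × 2.24 = 0.0106 mmol/kg = 10.6 μmol/kg

[CO2*] = 10.6 μmol/kg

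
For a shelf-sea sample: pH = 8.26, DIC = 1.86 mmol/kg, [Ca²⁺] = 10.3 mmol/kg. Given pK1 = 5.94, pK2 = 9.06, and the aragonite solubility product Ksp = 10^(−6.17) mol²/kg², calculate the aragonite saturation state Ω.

Ω = 3.86

α₂ = 1 / (1 + [H⁺]/K2 + [H⁺]²/(K1K2)) = 1 / (1 + 10^+0.80 + 10^-1.52)
   = 1 / (1 + 6.3096 + 0.030200) = 1/7.3398 = 0.1362
[CO3²⁻] = α₂ × DIC = 0.1362 × 1.86 = 0.2534 mmol/kg
Ksp = 10^(−6.17) = 6.761×10^-7
Ω = [Ca²⁺][CO3²⁻]/Ksp = (10.3×10^-3)(2.534×10^-4) / 6.761×10^-7 = 3.86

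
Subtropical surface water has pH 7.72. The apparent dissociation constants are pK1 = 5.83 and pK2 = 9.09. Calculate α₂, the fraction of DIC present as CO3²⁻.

α₂ = 0.0404

α₂ = 1 / (1 + [H⁺]/K2 + [H⁺]²/(K1K2)) = 1 / (1 + 10^+1.37 + 10^-0.52)
   = 1 / (1 + 23.442 + 0.30200) = 1/24.744 = 0.04041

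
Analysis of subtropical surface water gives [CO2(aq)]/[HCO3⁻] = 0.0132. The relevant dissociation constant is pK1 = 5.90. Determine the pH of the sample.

From K1 = [H⁺][HCO3⁻]/[CO2(aq)]:  pH = pK1 − log₁₀([CO2(aq)]/[HCO3⁻])
log₁₀(0.0132) = -1.879
pH = 5.90 − (-1.879) = 7.78

pH = 7.78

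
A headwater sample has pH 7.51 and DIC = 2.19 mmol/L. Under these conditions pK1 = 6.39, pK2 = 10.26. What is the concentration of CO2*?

α₀ = 1 / (1 + K1/[H⁺] + K1K2/[H⁺]²) = 1 / (1 + 10^+1.12 + 10^-1.63)
   = 1 / (1 + 13.183 + 0.023442) = 1/14.206 = 0.07039
[CO2*] = α₀ × DIC = 0.07039 × 2.19 = 0.154 mmol/L

[CO2*] = 0.154 mmol/L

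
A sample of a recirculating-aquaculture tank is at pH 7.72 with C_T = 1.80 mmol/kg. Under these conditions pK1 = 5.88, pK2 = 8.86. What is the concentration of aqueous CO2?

α₀ = 1 / (1 + K1/[H⁺] + K1K2/[H⁺]²) = 1 / (1 + 10^+1.84 + 10^+0.70)
   = 1 / (1 + 69.183 + 5.0119) = 1/75.195 = 0.01330
[CO2*] = α₀ × DIC = 0.01330 × 1.80 = 0.0239 mmol/kg

[CO2*] = 0.0239 mmol/kg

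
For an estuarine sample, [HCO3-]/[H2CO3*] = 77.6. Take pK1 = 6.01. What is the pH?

pH = 7.90

From K1 = [H⁺][HCO3-]/[H2CO3*]:  pH = pK1 + log₁₀([HCO3-]/[H2CO3*])
log₁₀(77.6) = +1.890
pH = 6.01 + (+1.890) = 7.90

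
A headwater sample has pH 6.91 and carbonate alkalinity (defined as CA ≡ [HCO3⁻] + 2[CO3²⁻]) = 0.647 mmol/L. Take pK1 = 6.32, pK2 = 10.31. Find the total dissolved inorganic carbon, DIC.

DIC = 0.813 mmol/L

CA = [HCO3⁻] + 2[CO3²⁻] = (α₁ + 2α₂)·DIC
At pH 6.91: [H⁺]/K1 = 10^-0.59 = 0.25704, K2/[H⁺] = 10^-3.40 = 0.00039811
α₁ = 1/(1 + 0.25704 + 0.00039811) = 1/1.2574 = 0.7953; α₂ = α₁·K2/[H⁺] = 0.0003166
α₁ + 2α₂ = 0.7959
DIC = CA / (α₁ + 2α₂) = 0.647 / 0.7959 = 0.813 mmol/L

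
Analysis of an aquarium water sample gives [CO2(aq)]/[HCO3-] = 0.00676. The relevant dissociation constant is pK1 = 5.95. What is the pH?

From K1 = [H⁺][HCO3-]/[CO2(aq)]:  pH = pK1 − log₁₀([CO2(aq)]/[HCO3-])
log₁₀(0.00676) = -2.170
pH = 5.95 − (-2.170) = 8.12

pH = 8.12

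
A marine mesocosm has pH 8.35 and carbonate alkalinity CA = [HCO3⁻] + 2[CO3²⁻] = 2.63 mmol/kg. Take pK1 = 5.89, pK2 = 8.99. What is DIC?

DIC = 2.22 mmol/kg

CA = [HCO3⁻] + 2[CO3²⁻] = (α₁ + 2α₂)·DIC
At pH 8.35: [H⁺]/K1 = 10^-2.46 = 0.0034674, K2/[H⁺] = 10^-0.64 = 0.22909
α₁ = 1/(1 + 0.0034674 + 0.22909) = 1/1.2326 = 0.8113; α₂ = α₁·K2/[H⁺] = 0.1859
α₁ + 2α₂ = 1.1831
DIC = CA / (α₁ + 2α₂) = 2.63 / 1.1831 = 2.22 mmol/kg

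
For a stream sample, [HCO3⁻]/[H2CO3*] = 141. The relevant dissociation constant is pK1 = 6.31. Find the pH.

From K1 = [H⁺][HCO3⁻]/[H2CO3*]:  pH = pK1 + log₁₀([HCO3⁻]/[H2CO3*])
log₁₀(141) = +2.149
pH = 6.31 + (+2.149) = 8.46

pH = 8.46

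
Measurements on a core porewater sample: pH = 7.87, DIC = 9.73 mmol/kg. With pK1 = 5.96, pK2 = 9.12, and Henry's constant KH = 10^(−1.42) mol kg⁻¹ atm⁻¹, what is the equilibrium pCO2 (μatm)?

α₀ = 1 / (1 + K1/[H⁺] + K1K2/[H⁺]²) = 1 / (1 + 10^+1.91 + 10^+0.66)
   = 1 / (1 + 81.283 + 4.5709) = 1/86.854 = 0.01151
[CO2*] = α₀ × DIC = 0.01151 × 9.73 = 0.1120 mmol/kg
pCO2 = [CO2*]/KH = 1.120×10^-4 / 3.802×10^-2 = 2950 μatm

pCO2 = 2950 μatm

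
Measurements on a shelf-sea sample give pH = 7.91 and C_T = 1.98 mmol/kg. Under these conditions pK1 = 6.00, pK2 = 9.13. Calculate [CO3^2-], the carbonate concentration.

α₂ = 1 / (1 + [H⁺]/K2 + [H⁺]²/(K1K2)) = 1 / (1 + 10^+1.22 + 10^-0.69)
   = 1 / (1 + 16.596 + 0.20417) = 1/17.800 = 0.05618
[CO3²⁻] = α₂ × DIC = 0.05618 × 1.98 = 0.111 mmol/kg

[CO3²⁻] = 0.111 mmol/kg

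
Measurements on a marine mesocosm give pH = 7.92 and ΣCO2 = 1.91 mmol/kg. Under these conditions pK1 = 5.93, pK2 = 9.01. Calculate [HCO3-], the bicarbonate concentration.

α₁ = 1 / (1 + [H⁺]/K1 + K2/[H⁺]) = 1 / (1 + 10^-1.99 + 10^-1.09)
   = 1 / (1 + 0.010233 + 0.081283) = 1/1.0915 = 0.9162
[HCO3⁻] = α₁ × DIC = 0.9162 × 1.91 = 1.75 mmol/kg

[HCO3⁻] = 1.75 mmol/kg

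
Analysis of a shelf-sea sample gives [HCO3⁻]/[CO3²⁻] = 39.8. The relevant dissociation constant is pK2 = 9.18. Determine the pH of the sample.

pH = 7.58

From K2 = [H⁺][CO3²⁻]/[HCO3⁻]:  pH = pK2 − log₁₀([HCO3⁻]/[CO3²⁻])
log₁₀(39.8) = +1.600
pH = 9.18 − (+1.600) = 7.58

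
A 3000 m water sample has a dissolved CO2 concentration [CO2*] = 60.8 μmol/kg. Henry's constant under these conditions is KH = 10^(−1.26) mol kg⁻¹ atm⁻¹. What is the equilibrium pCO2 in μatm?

KH = 10^(−1.26) = 5.495×10^-2 mol kg⁻¹ atm⁻¹
pCO2 = [CO2*]/KH = 60.8×10^-6 / 5.495×10^-2 = 1.11×10^-3 atm = 1110 μatm

pCO2 = 1110 μatm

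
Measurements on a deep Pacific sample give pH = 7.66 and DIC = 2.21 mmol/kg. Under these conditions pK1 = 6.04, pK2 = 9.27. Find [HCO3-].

[HCO3⁻] = 2.11 mmol/kg

α₁ = 1 / (1 + [H⁺]/K1 + K2/[H⁺]) = 1 / (1 + 10^-1.62 + 10^-1.61)
   = 1 / (1 + 0.023988 + 0.024547) = 1/1.0485 = 0.9537
[HCO3⁻] = α₁ × DIC = 0.9537 × 2.21 = 2.11 mmol/kg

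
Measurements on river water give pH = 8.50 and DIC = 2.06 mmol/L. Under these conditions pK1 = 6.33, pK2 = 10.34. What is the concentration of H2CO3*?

[CO2*] = 13.6 μmol/L

α₀ = 1 / (1 + K1/[H⁺] + K1K2/[H⁺]²) = 1 / (1 + 10^+2.17 + 10^+0.33)
   = 1 / (1 + 147.91 + 2.1380) = 1/151.05 = 0.006620
[CO2*] = α₀ × DIC = 0.006620 × 2.06 = 0.0136 mmol/L = 13.6 μmol/L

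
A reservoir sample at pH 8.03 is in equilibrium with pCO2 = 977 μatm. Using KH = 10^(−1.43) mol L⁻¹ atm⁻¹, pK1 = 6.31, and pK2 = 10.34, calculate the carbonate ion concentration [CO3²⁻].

[CO3²⁻] = 9.33 μmol/L

[CO2*] = KH · pCO2 = 10^(−1.43) × 977×10^-6 = 3.630×10^-5 mol/L
α₀ = 1/(1 + K1/[H⁺] + K1K2/[H⁺]²) = 1/(1 + 10^+1.72 + 10^-0.59) = 0.01861
DIC = [CO2*]/α₀ = 3.630×10^-5 / 0.01861 = 1.951 mmol/L
[CO3²⁻] = α₂·DIC; α₂ = 0.004783, so [CO3²⁻] = 0.004783 × 1.951 = 0.00933 mmol/L = 9.33 μmol/L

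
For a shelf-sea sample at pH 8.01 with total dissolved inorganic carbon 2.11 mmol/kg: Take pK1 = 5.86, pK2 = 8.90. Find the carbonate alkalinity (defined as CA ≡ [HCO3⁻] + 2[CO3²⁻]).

CA = 2.34 mmol/kg

CA = [HCO3⁻] + 2[CO3²⁻] = (α₁ + 2α₂)·DIC
At pH 8.01: [H⁺]/K1 = 10^-2.15 = 0.0070795, K2/[H⁺] = 10^-0.89 = 0.12882
α₁ = 1/(1 + 0.0070795 + 0.12882) = 1/1.1359 = 0.8804; α₂ = α₁·K2/[H⁺] = 0.1134
α₁ + 2α₂ = 1.1072
CA = 1.1072 × 2.11 = 2.34 mmol/kg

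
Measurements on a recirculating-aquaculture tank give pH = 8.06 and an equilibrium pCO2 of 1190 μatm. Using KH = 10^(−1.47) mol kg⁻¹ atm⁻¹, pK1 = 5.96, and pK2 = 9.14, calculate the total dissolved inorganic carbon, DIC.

DIC = 5.54 mmol/kg

[CO2*] = KH · pCO2 = 10^(−1.47) × 1190×10^-6 = 4.032×10^-5 mol/kg
α₀ = 1/(1 + K1/[H⁺] + K1K2/[H⁺]²) = 1/(1 + 10^+2.10 + 10^+1.02) = 0.007280
DIC = [CO2*]/α₀ = 4.032×10^-5 / 0.007280 = 5.54 mmol/kg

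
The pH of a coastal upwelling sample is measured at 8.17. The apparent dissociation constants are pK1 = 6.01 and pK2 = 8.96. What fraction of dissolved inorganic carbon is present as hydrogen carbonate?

α₁ = 1 / (1 + [H⁺]/K1 + K2/[H⁺]) = 1 / (1 + 10^-2.16 + 10^-0.79)
   = 1 / (1 + 0.0069183 + 0.16218) = 1/1.1691 = 0.8554

α₁ = 0.855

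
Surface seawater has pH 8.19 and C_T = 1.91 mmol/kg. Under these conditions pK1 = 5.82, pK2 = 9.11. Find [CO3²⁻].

α₂ = 1 / (1 + [H⁺]/K2 + [H⁺]²/(K1K2)) = 1 / (1 + 10^+0.92 + 10^-1.45)
   = 1 / (1 + 8.3176 + 0.035481) = 1/9.3531 = 0.1069
[CO3²⁻] = α₂ × DIC = 0.1069 × 1.91 = 0.204 mmol/kg

[CO3²⁻] = 0.204 mmol/kg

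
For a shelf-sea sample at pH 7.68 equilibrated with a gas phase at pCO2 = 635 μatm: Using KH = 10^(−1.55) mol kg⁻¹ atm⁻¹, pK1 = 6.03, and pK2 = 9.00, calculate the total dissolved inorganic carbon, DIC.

DIC = 0.856 mmol/kg

[CO2*] = KH · pCO2 = 10^(−1.55) × 635×10^-6 = 1.790×10^-5 mol/kg
α₀ = 1/(1 + K1/[H⁺] + K1K2/[H⁺]²) = 1/(1 + 10^+1.65 + 10^+0.33) = 0.02092
DIC = [CO2*]/α₀ = 1.790×10^-5 / 0.02092 = 0.856 mmol/kg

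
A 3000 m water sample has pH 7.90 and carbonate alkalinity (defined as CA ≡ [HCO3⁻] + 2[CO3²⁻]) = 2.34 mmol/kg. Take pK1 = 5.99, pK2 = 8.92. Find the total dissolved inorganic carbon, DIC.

CA = [HCO3⁻] + 2[CO3²⁻] = (α₁ + 2α₂)·DIC
At pH 7.90: [H⁺]/K1 = 10^-1.91 = 0.012303, K2/[H⁺] = 10^-1.02 = 0.095499
α₁ = 1/(1 + 0.012303 + 0.095499) = 1/1.1078 = 0.9027; α₂ = α₁·K2/[H⁺] = 0.08621
α₁ + 2α₂ = 1.0751
DIC = CA / (α₁ + 2α₂) = 2.34 / 1.0751 = 2.18 mmol/kg

DIC = 2.18 mmol/kg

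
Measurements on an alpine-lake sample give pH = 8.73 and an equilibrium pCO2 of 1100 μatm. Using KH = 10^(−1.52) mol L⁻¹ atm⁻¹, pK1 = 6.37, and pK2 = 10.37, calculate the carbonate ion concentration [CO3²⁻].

[CO2*] = KH · pCO2 = 10^(−1.52) × 1100×10^-6 = 3.322×10^-5 mol/L
α₀ = 1/(1 + K1/[H⁺] + K1K2/[H⁺]²) = 1/(1 + 10^+2.36 + 10^+0.72) = 0.004249
DIC = [CO2*]/α₀ = 3.322×10^-5 / 0.004249 = 7.818 mmol/L
[CO3²⁻] = α₂·DIC; α₂ = 0.02230, so [CO3²⁻] = 0.02230 × 7.818 = 0.174 mmol/L

[CO3²⁻] = 0.174 mmol/L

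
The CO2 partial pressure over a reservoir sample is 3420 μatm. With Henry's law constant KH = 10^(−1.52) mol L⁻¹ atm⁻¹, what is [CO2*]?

[CO2*] = 103 μmol/L

KH = 10^(−1.52) = 3.020×10^-2 mol L⁻¹ atm⁻¹
[CO2*] = KH · pCO2 = 3.020×10^-2 × 3420×10^-6 atm = 1.03×10^-4 mol/L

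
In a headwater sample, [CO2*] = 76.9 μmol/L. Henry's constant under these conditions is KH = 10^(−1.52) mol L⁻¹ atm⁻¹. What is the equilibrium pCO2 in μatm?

pCO2 = 2550 μatm

KH = 10^(−1.52) = 3.020×10^-2 mol L⁻¹ atm⁻¹
pCO2 = [CO2*]/KH = 76.9×10^-6 / 3.020×10^-2 = 2.55×10^-3 atm = 2550 μatm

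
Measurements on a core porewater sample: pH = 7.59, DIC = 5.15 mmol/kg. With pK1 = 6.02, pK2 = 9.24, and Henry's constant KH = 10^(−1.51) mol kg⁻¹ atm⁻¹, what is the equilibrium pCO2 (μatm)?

pCO2 = 4270 μatm

α₀ = 1 / (1 + K1/[H⁺] + K1K2/[H⁺]²) = 1 / (1 + 10^+1.57 + 10^-0.08)
   = 1 / (1 + 37.154 + 0.83176) = 1/38.985 = 0.02565
[CO2*] = α₀ × DIC = 0.02565 × 5.15 = 0.1321 mmol/kg
pCO2 = [CO2*]/KH = 1.321×10^-4 / 3.090×10^-2 = 4270 μatm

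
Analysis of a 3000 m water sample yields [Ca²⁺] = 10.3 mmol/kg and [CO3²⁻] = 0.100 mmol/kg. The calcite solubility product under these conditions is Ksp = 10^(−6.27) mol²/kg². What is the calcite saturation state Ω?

Ω = 1.92

Ksp = 10^(−6.27) = 5.370×10^-7
Ω = [Ca²⁺][CO3²⁻]/Ksp = (10.3×10^-3)(0.100×10^-3) / 5.370×10^-7 = 1.92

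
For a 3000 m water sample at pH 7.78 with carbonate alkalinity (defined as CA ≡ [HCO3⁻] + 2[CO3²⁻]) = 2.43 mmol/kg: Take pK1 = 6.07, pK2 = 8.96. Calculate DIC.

CA = [HCO3⁻] + 2[CO3²⁻] = (α₁ + 2α₂)·DIC
At pH 7.78: [H⁺]/K1 = 10^-1.71 = 0.019498, K2/[H⁺] = 10^-1.18 = 0.066069
α₁ = 1/(1 + 0.019498 + 0.066069) = 1/1.0856 = 0.9212; α₂ = α₁·K2/[H⁺] = 0.06086
α₁ + 2α₂ = 1.0429
DIC = CA / (α₁ + 2α₂) = 2.43 / 1.0429 = 2.33 mmol/kg

DIC = 2.33 mmol/kg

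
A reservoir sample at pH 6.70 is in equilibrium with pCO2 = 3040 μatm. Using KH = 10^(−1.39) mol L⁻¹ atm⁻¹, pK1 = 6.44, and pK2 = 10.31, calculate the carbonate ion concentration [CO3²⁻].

[CO2*] = KH · pCO2 = 10^(−1.39) × 3040×10^-6 = 1.238×10^-4 mol/L
α₀ = 1/(1 + K1/[H⁺] + K1K2/[H⁺]²) = 1/(1 + 10^+0.26 + 10^-3.35) = 0.3546
DIC = [CO2*]/α₀ = 1.238×10^-4 / 0.3546 = 0.3493 mmol/L
[CO3²⁻] = α₂·DIC; α₂ = 0.0001584, so [CO3²⁻] = 0.0001584 × 0.3493 = 5.53×10^-5 mmol/L = 0.0553 μmol/L

[CO3²⁻] = 0.0553 μmol/L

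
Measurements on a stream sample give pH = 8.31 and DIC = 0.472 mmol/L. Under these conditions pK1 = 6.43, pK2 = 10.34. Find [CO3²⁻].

α₂ = 1 / (1 + [H⁺]/K2 + [H⁺]²/(K1K2)) = 1 / (1 + 10^+2.03 + 10^+0.15)
   = 1 / (1 + 107.15 + 1.4125) = 1/109.56 = 0.009127
[CO3²⁻] = α₂ × DIC = 0.009127 × 0.472 = 0.00431 mmol/L = 4.31 μmol/L

[CO3²⁻] = 4.31 μmol/L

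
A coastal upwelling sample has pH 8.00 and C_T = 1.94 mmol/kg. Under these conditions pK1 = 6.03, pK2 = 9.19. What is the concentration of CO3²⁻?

α₂ = 1 / (1 + [H⁺]/K2 + [H⁺]²/(K1K2)) = 1 / (1 + 10^+1.19 + 10^-0.78)
   = 1 / (1 + 15.488 + 0.16596) = 1/16.654 = 0.06005
[CO3²⁻] = α₂ × DIC = 0.06005 × 1.94 = 0.116 mmol/kg

[CO3²⁻] = 0.116 mmol/kg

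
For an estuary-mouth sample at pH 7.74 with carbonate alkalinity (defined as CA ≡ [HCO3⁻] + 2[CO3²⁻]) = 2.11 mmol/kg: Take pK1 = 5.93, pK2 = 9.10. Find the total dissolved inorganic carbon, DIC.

CA = [HCO3⁻] + 2[CO3²⁻] = (α₁ + 2α₂)·DIC
At pH 7.74: [H⁺]/K1 = 10^-1.81 = 0.015488, K2/[H⁺] = 10^-1.36 = 0.043652
α₁ = 1/(1 + 0.015488 + 0.043652) = 1/1.0591 = 0.9442; α₂ = α₁·K2/[H⁺] = 0.04121
α₁ + 2α₂ = 1.0266
DIC = CA / (α₁ + 2α₂) = 2.11 / 1.0266 = 2.06 mmol/kg

DIC = 2.06 mmol/kg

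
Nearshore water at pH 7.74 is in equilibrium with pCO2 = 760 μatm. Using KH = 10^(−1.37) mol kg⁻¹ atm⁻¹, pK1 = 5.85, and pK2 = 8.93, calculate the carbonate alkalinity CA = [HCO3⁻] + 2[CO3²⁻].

[CO2*] = KH · pCO2 = 10^(−1.37) × 760×10^-6 = 3.242×10^-5 mol/kg
α₀ = 1/(1 + K1/[H⁺] + K1K2/[H⁺]²) = 1/(1 + 10^+1.89 + 10^+0.70) = 0.01196
DIC = [CO2*]/α₀ = 3.242×10^-5 / 0.01196 = 2.712 mmol/kg
CA = (α₁ + 2α₂)·DIC = (0.9281 + 2×0.05992) × 2.712 = 2.84 mmol/kg

CA = 2.84 mmol/kg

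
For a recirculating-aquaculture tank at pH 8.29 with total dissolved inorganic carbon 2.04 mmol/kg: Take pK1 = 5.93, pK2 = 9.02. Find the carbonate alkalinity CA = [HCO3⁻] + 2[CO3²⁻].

CA = [HCO3⁻] + 2[CO3²⁻] = (α₁ + 2α₂)·DIC
At pH 8.29: [H⁺]/K1 = 10^-2.36 = 0.0043652, K2/[H⁺] = 10^-0.73 = 0.18621
α₁ = 1/(1 + 0.0043652 + 0.18621) = 1/1.1906 = 0.8399; α₂ = α₁·K2/[H⁺] = 0.1564
α₁ + 2α₂ = 1.1527
CA = 1.1527 × 2.04 = 2.35 mmol/kg

CA = 2.35 mmol/kg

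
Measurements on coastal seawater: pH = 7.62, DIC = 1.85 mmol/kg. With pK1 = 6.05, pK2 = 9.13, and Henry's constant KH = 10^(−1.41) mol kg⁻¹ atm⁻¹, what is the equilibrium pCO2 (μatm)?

pCO2 = 1210 μatm

α₀ = 1 / (1 + K1/[H⁺] + K1K2/[H⁺]²) = 1 / (1 + 10^+1.57 + 10^+0.06)
   = 1 / (1 + 37.154 + 1.1482) = 1/39.302 = 0.02544
[CO2*] = α₀ × DIC = 0.02544 × 1.85 = 0.04707 mmol/kg
pCO2 = [CO2*]/KH = 4.707×10^-5 / 3.890×10^-2 = 1210 μatm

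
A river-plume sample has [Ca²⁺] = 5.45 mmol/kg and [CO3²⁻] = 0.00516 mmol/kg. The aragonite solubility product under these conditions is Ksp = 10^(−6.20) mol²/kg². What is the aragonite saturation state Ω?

Ksp = 10^(−6.20) = 6.310×10^-7
Ω = [Ca²⁺][CO3²⁻]/Ksp = (5.45×10^-3)(0.00516×10^-3) / 6.310×10^-7 = 0.0446

Ω = 0.0446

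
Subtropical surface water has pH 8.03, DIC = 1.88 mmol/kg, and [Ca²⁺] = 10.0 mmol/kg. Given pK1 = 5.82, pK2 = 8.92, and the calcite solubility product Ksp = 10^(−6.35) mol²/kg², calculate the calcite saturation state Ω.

α₂ = 1 / (1 + [H⁺]/K2 + [H⁺]²/(K1K2)) = 1 / (1 + 10^+0.89 + 10^-1.32)
   = 1 / (1 + 7.7625 + 0.047863) = 1/8.8103 = 0.1135
[CO3²⁻] = α₂ × DIC = 0.1135 × 1.88 = 0.2134 mmol/kg
Ksp = 10^(−6.35) = 4.467×10^-7
Ω = [Ca²⁺][CO3²⁻]/Ksp = (10.0×10^-3)(2.134×10^-4) / 4.467×10^-7 = 4.78

Ω = 4.78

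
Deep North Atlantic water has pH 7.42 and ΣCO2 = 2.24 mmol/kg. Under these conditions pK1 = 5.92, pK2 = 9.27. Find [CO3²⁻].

α₂ = 1 / (1 + [H⁺]/K2 + [H⁺]²/(K1K2)) = 1 / (1 + 10^+1.85 + 10^+0.35)
   = 1 / (1 + 70.795 + 2.2387) = 1/74.033 = 0.01351
[CO3²⁻] = α₂ × DIC = 0.01351 × 2.24 = 0.0303 mmol/kg

[CO3²⁻] = 0.0303 mmol/kg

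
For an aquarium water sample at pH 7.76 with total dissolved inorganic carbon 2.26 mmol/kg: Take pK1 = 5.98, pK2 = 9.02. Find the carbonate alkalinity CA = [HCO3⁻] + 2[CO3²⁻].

CA = [HCO3⁻] + 2[CO3²⁻] = (α₁ + 2α₂)·DIC
At pH 7.76: [H⁺]/K1 = 10^-1.78 = 0.016596, K2/[H⁺] = 10^-1.26 = 0.054954
α₁ = 1/(1 + 0.016596 + 0.054954) = 1/1.0715 = 0.9332; α₂ = α₁·K2/[H⁺] = 0.05128
α₁ + 2α₂ = 1.0358
CA = 1.0358 × 2.26 = 2.34 mmol/kg

CA = 2.34 mmol/kg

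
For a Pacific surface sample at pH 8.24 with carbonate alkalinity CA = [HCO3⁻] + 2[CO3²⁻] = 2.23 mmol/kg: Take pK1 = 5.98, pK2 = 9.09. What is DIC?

DIC = 1.99 mmol/kg

CA = [HCO3⁻] + 2[CO3²⁻] = (α₁ + 2α₂)·DIC
At pH 8.24: [H⁺]/K1 = 10^-2.26 = 0.0054954, K2/[H⁺] = 10^-0.85 = 0.14125
α₁ = 1/(1 + 0.0054954 + 0.14125) = 1/1.1467 = 0.8720; α₂ = α₁·K2/[H⁺] = 0.1232
α₁ + 2α₂ = 1.1184
DIC = CA / (α₁ + 2α₂) = 2.23 / 1.1184 = 1.99 mmol/kg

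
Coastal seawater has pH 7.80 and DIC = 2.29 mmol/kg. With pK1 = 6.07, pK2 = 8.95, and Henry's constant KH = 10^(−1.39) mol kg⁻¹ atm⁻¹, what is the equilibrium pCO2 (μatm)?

pCO2 = 961 μatm

α₀ = 1 / (1 + K1/[H⁺] + K1K2/[H⁺]²) = 1 / (1 + 10^+1.73 + 10^+0.58)
   = 1 / (1 + 53.703 + 3.8019) = 1/58.505 = 0.01709
[CO2*] = α₀ × DIC = 0.01709 × 2.29 = 0.03914 mmol/kg
pCO2 = [CO2*]/KH = 3.914×10^-5 / 4.074×10^-2 = 961 μatm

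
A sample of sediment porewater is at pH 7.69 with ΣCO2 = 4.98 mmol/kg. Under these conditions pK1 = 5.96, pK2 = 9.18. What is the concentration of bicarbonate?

α₁ = 1 / (1 + [H⁺]/K1 + K2/[H⁺]) = 1 / (1 + 10^-1.73 + 10^-1.49)
   = 1 / (1 + 0.018621 + 0.032359) = 1/1.0510 = 0.9515
[HCO3⁻] = α₁ × DIC = 0.9515 × 4.98 = 4.74 mmol/kg

[HCO3⁻] = 4.74 mmol/kg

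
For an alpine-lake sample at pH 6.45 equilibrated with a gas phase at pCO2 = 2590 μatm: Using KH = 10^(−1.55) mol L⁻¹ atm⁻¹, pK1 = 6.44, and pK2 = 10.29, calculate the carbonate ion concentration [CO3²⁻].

[CO3²⁻] = 0.0108 μmol/L

[CO2*] = KH · pCO2 = 10^(−1.55) × 2590×10^-6 = 7.300×10^-5 mol/L
α₀ = 1/(1 + K1/[H⁺] + K1K2/[H⁺]²) = 1/(1 + 10^+0.01 + 10^-3.83) = 0.4942
DIC = [CO2*]/α₀ = 7.300×10^-5 / 0.4942 = 0.1477 mmol/L
[CO3²⁻] = α₂·DIC; α₂ = 7.310×10^-5, so [CO3²⁻] = 7.310×10^-5 × 0.1477 = 1.08×10^-5 mmol/L = 0.0108 μmol/L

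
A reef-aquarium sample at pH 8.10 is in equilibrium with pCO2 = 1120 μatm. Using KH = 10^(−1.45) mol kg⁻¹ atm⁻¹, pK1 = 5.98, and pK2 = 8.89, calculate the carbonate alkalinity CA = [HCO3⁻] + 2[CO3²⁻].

[CO2*] = KH · pCO2 = 10^(−1.45) × 1120×10^-6 = 3.974×10^-5 mol/kg
α₀ = 1/(1 + K1/[H⁺] + K1K2/[H⁺]²) = 1/(1 + 10^+2.12 + 10^+1.33) = 0.006485
DIC = [CO2*]/α₀ = 3.974×10^-5 / 0.006485 = 6.128 mmol/kg
CA = (α₁ + 2α₂)·DIC = (0.8549 + 2×0.1386) × 6.128 = 6.94 mmol/kg

CA = 6.94 mmol/kg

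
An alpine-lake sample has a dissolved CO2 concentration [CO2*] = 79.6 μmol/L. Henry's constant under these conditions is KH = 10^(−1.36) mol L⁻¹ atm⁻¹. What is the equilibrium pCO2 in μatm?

pCO2 = 1820 μatm

KH = 10^(−1.36) = 4.365×10^-2 mol L⁻¹ atm⁻¹
pCO2 = [CO2*]/KH = 79.6×10^-6 / 4.365×10^-2 = 1.82×10^-3 atm = 1820 μatm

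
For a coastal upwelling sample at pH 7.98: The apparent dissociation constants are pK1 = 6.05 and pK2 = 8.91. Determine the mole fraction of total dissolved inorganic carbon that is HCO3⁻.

α₁ = 0.886

α₁ = 1 / (1 + [H⁺]/K1 + K2/[H⁺]) = 1 / (1 + 10^-1.93 + 10^-0.93)
   = 1 / (1 + 0.011749 + 0.11749) = 1/1.1292 = 0.8856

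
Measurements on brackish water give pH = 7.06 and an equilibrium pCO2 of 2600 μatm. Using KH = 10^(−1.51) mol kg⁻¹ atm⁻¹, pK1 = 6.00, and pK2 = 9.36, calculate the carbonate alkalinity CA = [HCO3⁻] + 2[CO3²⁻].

CA = 0.932 mmol/kg

[CO2*] = KH · pCO2 = 10^(−1.51) × 2600×10^-6 = 8.035×10^-5 mol/kg
α₀ = 1/(1 + K1/[H⁺] + K1K2/[H⁺]²) = 1/(1 + 10^+1.06 + 10^-1.24) = 0.07975
DIC = [CO2*]/α₀ = 8.035×10^-5 / 0.07975 = 1.007 mmol/kg
CA = (α₁ + 2α₂)·DIC = (0.9157 + 2×0.004589) × 1.007 = 0.932 mmol/kg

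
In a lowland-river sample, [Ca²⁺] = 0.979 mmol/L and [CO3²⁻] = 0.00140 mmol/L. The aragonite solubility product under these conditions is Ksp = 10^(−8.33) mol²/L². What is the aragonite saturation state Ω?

Ksp = 10^(−8.33) = 4.677×10^-9
Ω = [Ca²⁺][CO3²⁻]/Ksp = (0.979×10^-3)(0.00140×10^-3) / 4.677×10^-9 = 0.293

Ω = 0.293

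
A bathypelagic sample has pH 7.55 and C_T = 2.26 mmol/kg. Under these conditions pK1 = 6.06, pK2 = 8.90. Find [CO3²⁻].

α₂ = 1 / (1 + [H⁺]/K2 + [H⁺]²/(K1K2)) = 1 / (1 + 10^+1.35 + 10^-0.14)
   = 1 / (1 + 22.387 + 0.72444) = 1/24.112 = 0.04147
[CO3²⁻] = α₂ × DIC = 0.04147 × 2.26 = 0.0937 mmol/kg

[CO3²⁻] = 0.0937 mmol/kg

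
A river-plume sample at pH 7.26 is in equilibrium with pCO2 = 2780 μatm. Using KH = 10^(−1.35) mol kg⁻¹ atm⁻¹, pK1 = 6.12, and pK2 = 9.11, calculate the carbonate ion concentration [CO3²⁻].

[CO3²⁻] = 0.0242 mmol/kg

[CO2*] = KH · pCO2 = 10^(−1.35) × 2780×10^-6 = 1.242×10^-4 mol/kg
α₀ = 1/(1 + K1/[H⁺] + K1K2/[H⁺]²) = 1/(1 + 10^+1.14 + 10^-0.71) = 0.06667
DIC = [CO2*]/α₀ = 1.242×10^-4 / 0.06667 = 1.863 mmol/kg
[CO3²⁻] = α₂·DIC; α₂ = 0.01300, so [CO3²⁻] = 0.01300 × 1.863 = 0.0242 mmol/kg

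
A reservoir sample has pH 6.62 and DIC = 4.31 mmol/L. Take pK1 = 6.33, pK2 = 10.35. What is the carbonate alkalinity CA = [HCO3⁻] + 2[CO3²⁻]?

CA = [HCO3⁻] + 2[CO3²⁻] = (α₁ + 2α₂)·DIC
At pH 6.62: [H⁺]/K1 = 10^-0.29 = 0.51286, K2/[H⁺] = 10^-3.73 = 0.00018621
α₁ = 1/(1 + 0.51286 + 0.00018621) = 1/1.5130 = 0.6609; α₂ = α₁·K2/[H⁺] = 0.0001231
α₁ + 2α₂ = 0.6612
CA = 0.6612 × 4.31 = 2.85 mmol/L

CA = 2.85 mmol/L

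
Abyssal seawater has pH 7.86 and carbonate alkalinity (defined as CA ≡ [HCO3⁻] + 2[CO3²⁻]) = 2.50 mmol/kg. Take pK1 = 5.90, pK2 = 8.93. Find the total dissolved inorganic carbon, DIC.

CA = [HCO3⁻] + 2[CO3²⁻] = (α₁ + 2α₂)·DIC
At pH 7.86: [H⁺]/K1 = 10^-1.96 = 0.010965, K2/[H⁺] = 10^-1.07 = 0.085114
α₁ = 1/(1 + 0.010965 + 0.085114) = 1/1.0961 = 0.9123; α₂ = α₁·K2/[H⁺] = 0.07765
α₁ + 2α₂ = 1.0676
DIC = CA / (α₁ + 2α₂) = 2.50 / 1.0676 = 2.34 mmol/kg

DIC = 2.34 mmol/kg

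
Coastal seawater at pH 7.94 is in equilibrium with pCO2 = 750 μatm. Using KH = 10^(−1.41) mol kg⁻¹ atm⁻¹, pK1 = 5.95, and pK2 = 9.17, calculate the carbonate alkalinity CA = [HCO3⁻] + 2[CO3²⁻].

CA = 3.19 mmol/kg

[CO2*] = KH · pCO2 = 10^(−1.41) × 750×10^-6 = 2.918×10^-5 mol/kg
α₀ = 1/(1 + K1/[H⁺] + K1K2/[H⁺]²) = 1/(1 + 10^+1.99 + 10^+0.76) = 0.009571
DIC = [CO2*]/α₀ = 2.918×10^-5 / 0.009571 = 3.049 mmol/kg
CA = (α₁ + 2α₂)·DIC = (0.9354 + 2×0.05508) × 3.049 = 3.19 mmol/kg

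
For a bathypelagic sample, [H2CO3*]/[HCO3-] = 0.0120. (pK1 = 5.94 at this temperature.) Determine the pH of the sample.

pH = 7.86

From K1 = [H⁺][HCO3-]/[H2CO3*]:  pH = pK1 − log₁₀([H2CO3*]/[HCO3-])
log₁₀(0.0120) = -1.921
pH = 5.94 − (-1.921) = 7.86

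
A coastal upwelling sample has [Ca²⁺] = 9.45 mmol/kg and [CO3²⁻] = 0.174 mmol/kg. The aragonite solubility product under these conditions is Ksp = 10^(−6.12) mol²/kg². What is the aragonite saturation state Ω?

Ksp = 10^(−6.12) = 7.586×10^-7
Ω = [Ca²⁺][CO3²⁻]/Ksp = (9.45×10^-3)(0.174×10^-3) / 7.586×10^-7 = 2.17

Ω = 2.17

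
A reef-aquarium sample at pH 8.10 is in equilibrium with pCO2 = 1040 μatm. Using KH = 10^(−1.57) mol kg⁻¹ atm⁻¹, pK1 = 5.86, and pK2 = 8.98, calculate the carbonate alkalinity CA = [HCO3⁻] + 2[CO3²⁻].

CA = 6.15 mmol/kg

[CO2*] = KH · pCO2 = 10^(−1.57) × 1040×10^-6 = 2.799×10^-5 mol/kg
α₀ = 1/(1 + K1/[H⁺] + K1K2/[H⁺]²) = 1/(1 + 10^+2.24 + 10^+1.36) = 0.005058
DIC = [CO2*]/α₀ = 2.799×10^-5 / 0.005058 = 5.534 mmol/kg
CA = (α₁ + 2α₂)·DIC = (0.8791 + 2×0.1159) × 5.534 = 6.15 mmol/kg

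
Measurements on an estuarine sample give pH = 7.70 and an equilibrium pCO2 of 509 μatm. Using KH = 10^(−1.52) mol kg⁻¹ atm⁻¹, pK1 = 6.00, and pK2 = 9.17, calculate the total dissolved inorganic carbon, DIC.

[CO2*] = KH · pCO2 = 10^(−1.52) × 509×10^-6 = 1.537×10^-5 mol/kg
α₀ = 1/(1 + K1/[H⁺] + K1K2/[H⁺]²) = 1/(1 + 10^+1.70 + 10^+0.23) = 0.01893
DIC = [CO2*]/α₀ = 1.537×10^-5 / 0.01893 = 0.812 mmol/kg

DIC = 0.812 mmol/kg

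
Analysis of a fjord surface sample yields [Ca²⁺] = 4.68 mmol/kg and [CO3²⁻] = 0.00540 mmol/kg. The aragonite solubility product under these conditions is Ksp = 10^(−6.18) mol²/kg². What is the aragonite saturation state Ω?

Ksp = 10^(−6.18) = 6.607×10^-7
Ω = [Ca²⁺][CO3²⁻]/Ksp = (4.68×10^-3)(0.00540×10^-3) / 6.607×10^-7 = 0.0383

Ω = 0.0383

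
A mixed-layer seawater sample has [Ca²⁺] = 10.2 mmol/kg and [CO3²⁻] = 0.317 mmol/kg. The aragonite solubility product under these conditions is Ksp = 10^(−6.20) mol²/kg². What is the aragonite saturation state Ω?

Ω = 5.12

Ksp = 10^(−6.20) = 6.310×10^-7
Ω = [Ca²⁺][CO3²⁻]/Ksp = (10.2×10^-3)(0.317×10^-3) / 6.310×10^-7 = 5.12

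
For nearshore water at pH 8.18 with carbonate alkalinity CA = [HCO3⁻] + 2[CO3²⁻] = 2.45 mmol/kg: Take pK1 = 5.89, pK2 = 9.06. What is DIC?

DIC = 2.20 mmol/kg

CA = [HCO3⁻] + 2[CO3²⁻] = (α₁ + 2α₂)·DIC
At pH 8.18: [H⁺]/K1 = 10^-2.29 = 0.0051286, K2/[H⁺] = 10^-0.88 = 0.13183
α₁ = 1/(1 + 0.0051286 + 0.13183) = 1/1.1370 = 0.8795; α₂ = α₁·K2/[H⁺] = 0.1159
α₁ + 2α₂ = 1.1114
DIC = CA / (α₁ + 2α₂) = 2.45 / 1.1114 = 2.20 mmol/kg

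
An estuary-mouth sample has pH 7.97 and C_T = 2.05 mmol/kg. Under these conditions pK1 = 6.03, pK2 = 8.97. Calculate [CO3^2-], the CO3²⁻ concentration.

α₂ = 1 / (1 + [H⁺]/K2 + [H⁺]²/(K1K2)) = 1 / (1 + 10^+1.00 + 10^-0.94)
   = 1 / (1 + 10.000 + 0.11482) = 1/11.115 = 0.08997
[CO3²⁻] = α₂ × DIC = 0.08997 × 2.05 = 0.184 mmol/kg

[CO3²⁻] = 0.184 mmol/kg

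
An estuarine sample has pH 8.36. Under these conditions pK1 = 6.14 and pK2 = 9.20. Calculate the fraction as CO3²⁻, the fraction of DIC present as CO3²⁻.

α₂ = 0.126

α₂ = 1 / (1 + [H⁺]/K2 + [H⁺]²/(K1K2)) = 1 / (1 + 10^+0.84 + 10^-1.38)
   = 1 / (1 + 6.9183 + 0.041687) = 1/7.9600 = 0.1256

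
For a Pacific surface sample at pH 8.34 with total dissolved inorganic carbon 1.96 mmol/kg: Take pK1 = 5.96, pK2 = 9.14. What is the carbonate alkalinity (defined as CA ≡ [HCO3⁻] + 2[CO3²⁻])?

CA = [HCO3⁻] + 2[CO3²⁻] = (α₁ + 2α₂)·DIC
At pH 8.34: [H⁺]/K1 = 10^-2.38 = 0.0041687, K2/[H⁺] = 10^-0.80 = 0.15849
α₁ = 1/(1 + 0.0041687 + 0.15849) = 1/1.1627 = 0.8601; α₂ = α₁·K2/[H⁺] = 0.1363
α₁ + 2α₂ = 1.1327
CA = 1.1327 × 1.96 = 2.22 mmol/kg

CA = 2.22 mmol/kg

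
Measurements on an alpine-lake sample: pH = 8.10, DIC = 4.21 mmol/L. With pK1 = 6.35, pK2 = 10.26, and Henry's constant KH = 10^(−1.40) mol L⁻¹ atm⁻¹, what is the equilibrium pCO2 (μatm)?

pCO2 = 1840 μatm

α₀ = 1 / (1 + K1/[H⁺] + K1K2/[H⁺]²) = 1 / (1 + 10^+1.75 + 10^-0.41)
   = 1 / (1 + 56.234 + 0.38905) = 1/57.623 = 0.01735
[CO2*] = α₀ × DIC = 0.01735 × 4.21 = 0.07306 mmol/L
pCO2 = [CO2*]/KH = 7.306×10^-5 / 3.981×10^-2 = 1840 μatm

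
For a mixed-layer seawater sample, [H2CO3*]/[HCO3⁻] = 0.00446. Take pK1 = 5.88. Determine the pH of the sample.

From K1 = [H⁺][HCO3⁻]/[H2CO3*]:  pH = pK1 − log₁₀([H2CO3*]/[HCO3⁻])
log₁₀(0.00446) = -2.351
pH = 5.88 − (-2.351) = 8.23

pH = 8.23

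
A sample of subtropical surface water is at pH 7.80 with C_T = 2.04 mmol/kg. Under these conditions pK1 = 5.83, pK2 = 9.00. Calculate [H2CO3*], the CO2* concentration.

[CO2*] = 0.0204 mmol/kg

α₀ = 1 / (1 + K1/[H⁺] + K1K2/[H⁺]²) = 1 / (1 + 10^+1.97 + 10^+0.77)
   = 1 / (1 + 93.325 + 5.8884) = 1/100.21 = 0.009979
[CO2*] = α₀ × DIC = 0.009979 × 2.04 = 0.0204 mmol/kg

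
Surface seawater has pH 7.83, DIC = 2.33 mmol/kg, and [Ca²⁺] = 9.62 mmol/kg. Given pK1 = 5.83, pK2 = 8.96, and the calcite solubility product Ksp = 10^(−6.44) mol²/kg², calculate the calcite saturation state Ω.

α₂ = 1 / (1 + [H⁺]/K2 + [H⁺]²/(K1K2)) = 1 / (1 + 10^+1.13 + 10^-0.87)
   = 1 / (1 + 13.490 + 0.13490) = 1/14.625 = 0.06838
[CO3²⁻] = α₂ × DIC = 0.06838 × 2.33 = 0.1593 mmol/kg
Ksp = 10^(−6.44) = 3.631×10^-7
Ω = [Ca²⁺][CO3²⁻]/Ksp = (9.62×10^-3)(1.593×10^-4) / 3.631×10^-7 = 4.22

Ω = 4.22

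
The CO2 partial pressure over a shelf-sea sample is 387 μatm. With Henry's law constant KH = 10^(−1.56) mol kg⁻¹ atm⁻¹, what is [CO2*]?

[CO2*] = 10.7 μmol/kg

KH = 10^(−1.56) = 2.754×10^-2 mol kg⁻¹ atm⁻¹
[CO2*] = KH · pCO2 = 2.754×10^-2 × 387×10^-6 atm = 1.07×10^-5 mol/kg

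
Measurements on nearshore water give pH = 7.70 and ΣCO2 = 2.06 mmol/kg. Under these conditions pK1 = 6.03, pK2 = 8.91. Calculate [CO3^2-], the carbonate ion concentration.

α₂ = 1 / (1 + [H⁺]/K2 + [H⁺]²/(K1K2)) = 1 / (1 + 10^+1.21 + 10^-0.46)
   = 1 / (1 + 16.218 + 0.34674) = 1/17.565 = 0.05693
[CO3²⁻] = α₂ × DIC = 0.05693 × 2.06 = 0.117 mmol/kg

[CO3²⁻] = 0.117 mmol/kg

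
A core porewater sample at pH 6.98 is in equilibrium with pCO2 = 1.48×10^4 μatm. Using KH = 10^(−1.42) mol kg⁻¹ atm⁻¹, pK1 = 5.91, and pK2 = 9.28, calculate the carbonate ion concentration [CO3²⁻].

[CO2*] = KH · pCO2 = 10^(−1.42) × 1.48×10^4×10^-6 = 5.627×10^-4 mol/kg
α₀ = 1/(1 + K1/[H⁺] + K1K2/[H⁺]²) = 1/(1 + 10^+1.07 + 10^-1.23) = 0.07808
DIC = [CO2*]/α₀ = 5.627×10^-4 / 0.07808 = 7.207 mmol/kg
[CO3²⁻] = α₂·DIC; α₂ = 0.004598, so [CO3²⁻] = 0.004598 × 7.207 = 0.0331 mmol/kg

[CO3²⁻] = 0.0331 mmol/kg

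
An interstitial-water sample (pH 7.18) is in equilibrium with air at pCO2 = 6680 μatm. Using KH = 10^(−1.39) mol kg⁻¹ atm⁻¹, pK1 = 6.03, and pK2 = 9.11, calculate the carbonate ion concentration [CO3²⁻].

[CO2*] = KH · pCO2 = 10^(−1.39) × 6680×10^-6 = 2.721×10^-4 mol/kg
α₀ = 1/(1 + K1/[H⁺] + K1K2/[H⁺]²) = 1/(1 + 10^+1.15 + 10^-0.78) = 0.06540
DIC = [CO2*]/α₀ = 2.721×10^-4 / 0.06540 = 4.161 mmol/kg
[CO3²⁻] = α₂·DIC; α₂ = 0.01085, so [CO3²⁻] = 0.01085 × 4.161 = 0.0452 mmol/kg

[CO3²⁻] = 0.0452 mmol/kg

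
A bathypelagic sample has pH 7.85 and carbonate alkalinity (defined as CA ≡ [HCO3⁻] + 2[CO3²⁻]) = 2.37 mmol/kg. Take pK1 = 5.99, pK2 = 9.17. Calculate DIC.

DIC = 2.30 mmol/kg

CA = [HCO3⁻] + 2[CO3²⁻] = (α₁ + 2α₂)·DIC
At pH 7.85: [H⁺]/K1 = 10^-1.86 = 0.013804, K2/[H⁺] = 10^-1.32 = 0.047863
α₁ = 1/(1 + 0.013804 + 0.047863) = 1/1.0617 = 0.9419; α₂ = α₁·K2/[H⁺] = 0.04508
α₁ + 2α₂ = 1.0321
DIC = CA / (α₁ + 2α₂) = 2.37 / 1.0321 = 2.30 mmol/kg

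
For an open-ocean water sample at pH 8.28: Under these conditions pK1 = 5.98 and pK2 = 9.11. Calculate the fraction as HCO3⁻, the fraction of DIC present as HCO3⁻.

α₁ = 0.867

α₁ = 1 / (1 + [H⁺]/K1 + K2/[H⁺]) = 1 / (1 + 10^-2.30 + 10^-0.83)
   = 1 / (1 + 0.0050119 + 0.14791) = 1/1.1529 = 0.8674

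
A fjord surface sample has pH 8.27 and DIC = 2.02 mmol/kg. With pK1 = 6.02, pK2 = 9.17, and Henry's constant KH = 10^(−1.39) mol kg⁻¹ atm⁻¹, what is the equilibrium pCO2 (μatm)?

α₀ = 1 / (1 + K1/[H⁺] + K1K2/[H⁺]²) = 1 / (1 + 10^+2.25 + 10^+1.35)
   = 1 / (1 + 177.83 + 22.387) = 1/201.22 = 0.004970
[CO2*] = α₀ × DIC = 0.004970 × 2.02 = 0.01004 mmol/kg = 10.04 μmol/kg
pCO2 = [CO2*]/KH = 1.004×10^-5 / 4.074×10^-2 = 246 μatm

pCO2 = 246 μatm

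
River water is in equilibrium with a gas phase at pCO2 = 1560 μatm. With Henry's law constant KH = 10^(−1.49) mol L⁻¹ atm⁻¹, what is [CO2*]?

[CO2*] = 50.5 μmol/L

KH = 10^(−1.49) = 3.236×10^-2 mol L⁻¹ atm⁻¹
[CO2*] = KH · pCO2 = 3.236×10^-2 × 1560×10^-6 atm = 5.05×10^-5 mol/L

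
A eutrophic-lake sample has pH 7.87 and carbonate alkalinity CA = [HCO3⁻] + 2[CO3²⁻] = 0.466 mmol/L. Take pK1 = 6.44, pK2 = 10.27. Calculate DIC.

CA = [HCO3⁻] + 2[CO3²⁻] = (α₁ + 2α₂)·DIC
At pH 7.87: [H⁺]/K1 = 10^-1.43 = 0.037154, K2/[H⁺] = 10^-2.40 = 0.0039811
α₁ = 1/(1 + 0.037154 + 0.0039811) = 1/1.0411 = 0.9605; α₂ = α₁·K2/[H⁺] = 0.003824
α₁ + 2α₂ = 0.9681
DIC = CA / (α₁ + 2α₂) = 0.466 / 0.9681 = 0.481 mmol/L

DIC = 0.481 mmol/L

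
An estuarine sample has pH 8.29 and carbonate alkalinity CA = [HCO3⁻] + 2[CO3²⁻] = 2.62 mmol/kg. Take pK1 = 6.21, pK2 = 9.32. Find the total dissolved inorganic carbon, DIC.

DIC = 2.43 mmol/kg

CA = [HCO3⁻] + 2[CO3²⁻] = (α₁ + 2α₂)·DIC
At pH 8.29: [H⁺]/K1 = 10^-2.08 = 0.0083176, K2/[H⁺] = 10^-1.03 = 0.093325
α₁ = 1/(1 + 0.0083176 + 0.093325) = 1/1.1016 = 0.9077; α₂ = α₁·K2/[H⁺] = 0.08471
α₁ + 2α₂ = 1.0772
DIC = CA / (α₁ + 2α₂) = 2.62 / 1.0772 = 2.43 mmol/kg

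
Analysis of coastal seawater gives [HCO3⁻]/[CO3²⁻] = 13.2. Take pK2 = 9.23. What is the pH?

From K2 = [H⁺][CO3²⁻]/[HCO3⁻]:  pH = pK2 − log₁₀([HCO3⁻]/[CO3²⁻])
log₁₀(13.2) = +1.121
pH = 9.23 − (+1.121) = 8.11

pH = 8.11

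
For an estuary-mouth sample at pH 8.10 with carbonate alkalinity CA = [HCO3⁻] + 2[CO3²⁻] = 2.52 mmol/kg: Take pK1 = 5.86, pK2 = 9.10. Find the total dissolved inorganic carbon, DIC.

DIC = 2.32 mmol/kg

CA = [HCO3⁻] + 2[CO3²⁻] = (α₁ + 2α₂)·DIC
At pH 8.10: [H⁺]/K1 = 10^-2.24 = 0.0057544, K2/[H⁺] = 10^-1.00 = 0.10000
α₁ = 1/(1 + 0.0057544 + 0.10000) = 1/1.1058 = 0.9044; α₂ = α₁·K2/[H⁺] = 0.09044
α₁ + 2α₂ = 1.0852
DIC = CA / (α₁ + 2α₂) = 2.52 / 1.0852 = 2.32 mmol/kg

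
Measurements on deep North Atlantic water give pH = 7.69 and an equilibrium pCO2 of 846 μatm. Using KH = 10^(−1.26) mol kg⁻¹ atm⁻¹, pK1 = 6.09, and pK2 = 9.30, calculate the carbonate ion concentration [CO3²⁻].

[CO2*] = KH · pCO2 = 10^(−1.26) × 846×10^-6 = 4.649×10^-5 mol/kg
α₀ = 1/(1 + K1/[H⁺] + K1K2/[H⁺]²) = 1/(1 + 10^+1.60 + 10^-0.01) = 0.02393
DIC = [CO2*]/α₀ = 4.649×10^-5 / 0.02393 = 1.943 mmol/kg
[CO3²⁻] = α₂·DIC; α₂ = 0.02339, so [CO3²⁻] = 0.02339 × 1.943 = 0.0454 mmol/kg

[CO3²⁻] = 0.0454 mmol/kg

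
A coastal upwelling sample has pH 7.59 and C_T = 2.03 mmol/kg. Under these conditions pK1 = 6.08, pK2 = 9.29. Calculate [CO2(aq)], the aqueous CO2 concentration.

α₀ = 1 / (1 + K1/[H⁺] + K1K2/[H⁺]²) = 1 / (1 + 10^+1.51 + 10^-0.19)
   = 1 / (1 + 32.359 + 0.64565) = 1/34.005 = 0.02941
[CO2*] = α₀ × DIC = 0.02941 × 2.03 = 0.0597 mmol/kg

[CO2*] = 0.0597 mmol/kg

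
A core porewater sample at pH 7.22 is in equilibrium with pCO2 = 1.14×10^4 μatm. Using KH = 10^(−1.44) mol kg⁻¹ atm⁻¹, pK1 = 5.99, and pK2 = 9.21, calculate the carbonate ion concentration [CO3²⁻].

[CO3²⁻] = 0.0719 mmol/kg

[CO2*] = KH · pCO2 = 10^(−1.44) × 1.14×10^4×10^-6 = 4.139×10^-4 mol/kg
α₀ = 1/(1 + K1/[H⁺] + K1K2/[H⁺]²) = 1/(1 + 10^+1.23 + 10^-0.76) = 0.05508
DIC = [CO2*]/α₀ = 4.139×10^-4 / 0.05508 = 7.515 mmol/kg
[CO3²⁻] = α₂·DIC; α₂ = 0.009571, so [CO3²⁻] = 0.009571 × 7.515 = 0.0719 mmol/kg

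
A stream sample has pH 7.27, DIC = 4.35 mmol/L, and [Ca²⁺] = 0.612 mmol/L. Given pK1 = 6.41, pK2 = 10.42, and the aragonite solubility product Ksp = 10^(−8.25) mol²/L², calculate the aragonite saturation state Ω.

α₂ = 1 / (1 + [H⁺]/K2 + [H⁺]²/(K1K2)) = 1 / (1 + 10^+3.15 + 10^+2.29)
   = 1 / (1 + 1412.5 + 194.98) = 1/1608.5 = 0.0006217
[CO3²⁻] = α₂ × DIC = 0.0006217 × 4.35 = 0.002704 mmol/L = 2.704 μmol/L
Ksp = 10^(−8.25) = 5.623×10^-9
Ω = [Ca²⁺][CO3²⁻]/Ksp = (0.612×10^-3)(2.704×10^-6) / 5.623×10^-9 = 0.294

Ω = 0.294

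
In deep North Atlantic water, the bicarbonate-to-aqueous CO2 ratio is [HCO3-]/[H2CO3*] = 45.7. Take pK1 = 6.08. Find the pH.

From K1 = [H⁺][HCO3-]/[H2CO3*]:  pH = pK1 + log₁₀([HCO3-]/[H2CO3*])
log₁₀(45.7) = +1.660
pH = 6.08 + (+1.660) = 7.74

pH = 7.74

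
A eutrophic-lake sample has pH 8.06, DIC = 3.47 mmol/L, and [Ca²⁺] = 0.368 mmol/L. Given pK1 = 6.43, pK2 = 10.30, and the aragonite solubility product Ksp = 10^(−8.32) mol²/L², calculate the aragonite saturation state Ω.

Ω = 1.49

α₂ = 1 / (1 + [H⁺]/K2 + [H⁺]²/(K1K2)) = 1 / (1 + 10^+2.24 + 10^+0.61)
   = 1 / (1 + 173.78 + 4.0738) = 1/178.85 = 0.005591
[CO3²⁻] = α₂ × DIC = 0.005591 × 3.47 = 0.01940 mmol/L = 19.40 μmol/L
Ksp = 10^(−8.32) = 4.786×10^-9
Ω = [Ca²⁺][CO3²⁻]/Ksp = (0.368×10^-3)(1.940×10^-5) / 4.786×10^-9 = 1.49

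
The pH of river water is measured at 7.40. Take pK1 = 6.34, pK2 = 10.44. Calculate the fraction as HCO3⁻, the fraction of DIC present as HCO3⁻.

α₁ = 1 / (1 + [H⁺]/K1 + K2/[H⁺]) = 1 / (1 + 10^-1.06 + 10^-3.04)
   = 1 / (1 + 0.087096 + 0.00091201) = 1/1.0880 = 0.9191

α₁ = 0.919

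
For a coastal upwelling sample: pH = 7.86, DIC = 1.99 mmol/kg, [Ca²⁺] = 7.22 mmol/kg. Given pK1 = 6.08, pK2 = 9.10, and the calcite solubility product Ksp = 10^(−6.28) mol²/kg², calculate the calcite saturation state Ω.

α₂ = 1 / (1 + [H⁺]/K2 + [H⁺]²/(K1K2)) = 1 / (1 + 10^+1.24 + 10^-0.54)
   = 1 / (1 + 17.378 + 0.28840) = 1/18.666 = 0.05357
[CO3²⁻] = α₂ × DIC = 0.05357 × 1.99 = 0.1066 mmol/kg
Ksp = 10^(−6.28) = 5.248×10^-7
Ω = [Ca²⁺][CO3²⁻]/Ksp = (7.22×10^-3)(1.066×10^-4) / 5.248×10^-7 = 1.47

Ω = 1.47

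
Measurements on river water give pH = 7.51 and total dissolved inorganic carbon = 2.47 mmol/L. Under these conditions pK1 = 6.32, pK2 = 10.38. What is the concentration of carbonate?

α₂ = 1 / (1 + [H⁺]/K2 + [H⁺]²/(K1K2)) = 1 / (1 + 10^+2.87 + 10^+1.68)
   = 1 / (1 + 741.31 + 47.863) = 1/790.17 = 0.001266
[CO3²⁻] = α₂ × DIC = 0.001266 × 2.47 = 0.00313 mmol/L = 3.13 μmol/L

[CO3²⁻] = 3.13 μmol/L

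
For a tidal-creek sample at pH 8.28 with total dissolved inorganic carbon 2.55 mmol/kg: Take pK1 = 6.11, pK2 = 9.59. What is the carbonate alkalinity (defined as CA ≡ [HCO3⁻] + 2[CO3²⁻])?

CA = 2.65 mmol/kg

CA = [HCO3⁻] + 2[CO3²⁻] = (α₁ + 2α₂)·DIC
At pH 8.28: [H⁺]/K1 = 10^-2.17 = 0.0067608, K2/[H⁺] = 10^-1.31 = 0.048978
α₁ = 1/(1 + 0.0067608 + 0.048978) = 1/1.0557 = 0.9472; α₂ = α₁·K2/[H⁺] = 0.04639
α₁ + 2α₂ = 1.0400
CA = 1.0400 × 2.55 = 2.65 mmol/kg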